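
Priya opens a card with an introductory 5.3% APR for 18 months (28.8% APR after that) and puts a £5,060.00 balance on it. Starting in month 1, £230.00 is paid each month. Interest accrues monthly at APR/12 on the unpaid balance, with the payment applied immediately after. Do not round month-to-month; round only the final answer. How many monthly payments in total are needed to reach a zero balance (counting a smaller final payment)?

24 payments

Promo months 1–18 at r₀ = 5.3%/12 = 0.00441667; months 19+ at r₁ = 28.8%/12 = 0.024.
After month 18: iterate B ← B·(1+r₀) − £230.00 for 18 months → £1,178.59.
Then at r₁ with £230.00/mo: n₂ = −ln(1 − r₁·B/P)/ln(1+r₁) ≈ 5.53 → 6 more payments.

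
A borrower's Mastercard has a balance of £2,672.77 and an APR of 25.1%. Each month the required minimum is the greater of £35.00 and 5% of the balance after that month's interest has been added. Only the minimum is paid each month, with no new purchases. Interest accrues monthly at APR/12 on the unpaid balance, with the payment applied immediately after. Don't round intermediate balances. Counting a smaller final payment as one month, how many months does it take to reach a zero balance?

Monthly rate r = 25.1%/12 = 2.09167% = 0.0209167.
While 5% of the post-interest balance exceeds £35.00, each month B ← (B·(1+r))·(1 − 0.05), i.e. B shrinks by the factor (1+r)·0.95 = 0.96987.
This holds for months 1–45. Entering month 46 the balance is £674.66; 5% of the post-interest balance is now below £35.00, so the flat £35.00 minimum applies from here.
From month 46 a fixed £35.00 at rate r clears £674.66 in 25 more payments. Total: 45 + 25 = 70 months.

70 months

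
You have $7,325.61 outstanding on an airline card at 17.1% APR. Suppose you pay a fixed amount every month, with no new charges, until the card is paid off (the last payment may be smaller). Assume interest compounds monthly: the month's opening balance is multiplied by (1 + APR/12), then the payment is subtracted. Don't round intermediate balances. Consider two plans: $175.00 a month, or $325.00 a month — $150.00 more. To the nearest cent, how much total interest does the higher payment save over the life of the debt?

$2,326.07

Monthly rate r = 17.1%/12 = 1.425% = 0.01425.
At $175.00/mo: n = ⌈−ln(1 − rB₀/P)/ln(1+r)⌉ = 65 payments (last $25.51); total interest = total paid − $7,325.61 = $3,899.90.
At $325.00/mo: 28 payments (last $124.44); total interest $1,573.83.
Interest saved = $3,899.90 − $1,573.83 = $2,326.07.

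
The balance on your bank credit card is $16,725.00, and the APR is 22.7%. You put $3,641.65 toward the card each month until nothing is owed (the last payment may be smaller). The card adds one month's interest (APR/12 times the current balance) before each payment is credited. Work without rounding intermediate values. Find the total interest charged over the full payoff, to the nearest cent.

Monthly rate r = 22.7%/12 = 1.89167% = 0.0189167.
Payoff takes n = ⌈−ln(1 − rB₀/P)/ln(1+r)⌉ = ⌈4.850⌉ = 5 payments; the last is $3,099.26.
Total paid = 4·$3,641.65 + $3,099.26 = $17,665.86.
Total interest = total paid − principal = $17,665.86 − $16,725.00 = $940.86.

$940.86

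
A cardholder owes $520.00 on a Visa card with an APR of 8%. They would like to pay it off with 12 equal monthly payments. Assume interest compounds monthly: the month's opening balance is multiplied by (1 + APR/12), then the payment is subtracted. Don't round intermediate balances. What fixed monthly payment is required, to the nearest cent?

Monthly rate r = 8%/12 = 0.666667% = 0.00666667.
Level-payment amortization: P = B₀·r / (1 − (1+r)^(−n)) = 520.00·0.00666667 / (1 − 1.00667^(−12)).
Denominator 1 − (1+r)^(−12) = 0.0766385453.
P = 3.46667 / 0.0766385453 ≈ 45.23.

$45.23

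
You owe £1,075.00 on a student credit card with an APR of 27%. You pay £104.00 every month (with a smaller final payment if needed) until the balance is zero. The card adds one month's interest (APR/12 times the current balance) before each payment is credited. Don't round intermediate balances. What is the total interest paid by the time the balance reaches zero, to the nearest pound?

Monthly rate r = 27%/12 = 2.25% = 0.0225.
Payoff takes n = ⌈−ln(1 − rB₀/P)/ln(1+r)⌉ = ⌈11.897⌉ = 12 payments; the last is £93.37.
Total paid = 11·£104.00 + £93.37 = £1,237.37.
Total interest = total paid − principal = £1,237.37 − £1,075.00 = £162.37.

£162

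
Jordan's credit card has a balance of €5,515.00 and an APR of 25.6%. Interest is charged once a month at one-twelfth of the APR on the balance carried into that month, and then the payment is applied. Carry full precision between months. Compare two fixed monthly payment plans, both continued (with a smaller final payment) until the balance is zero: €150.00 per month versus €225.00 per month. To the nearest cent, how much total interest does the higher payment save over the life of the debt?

€3,013.64

Monthly rate r = 25.6%/12 = 2.13333% = 0.0213333.
At €150.00/mo: n = ⌈−ln(1 − rB₀/P)/ln(1+r)⌉ = 73 payments (last €101.81); total interest = total paid − €5,515.00 = €5,386.81.
At €225.00/mo: 36 payments (last €13.17); total interest €2,373.17.
Interest saved = €5,386.81 − €2,373.17 = €3,013.64.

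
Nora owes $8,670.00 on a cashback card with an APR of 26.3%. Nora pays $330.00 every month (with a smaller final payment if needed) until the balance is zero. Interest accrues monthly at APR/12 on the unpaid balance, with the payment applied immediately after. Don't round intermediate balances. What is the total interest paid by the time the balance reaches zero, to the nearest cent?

$4,384.41

Monthly rate r = 26.3%/12 = 2.19167% = 0.0219167.
Payoff takes n = ⌈−ln(1 − rB₀/P)/ln(1+r)⌉ = ⌈39.556⌉ = 40 payments; the last is $184.41.
Total paid = 39·$330.00 + $184.41 = $13,054.41.
Total interest = total paid − principal = $13,054.41 − $8,670.00 = $4,384.41.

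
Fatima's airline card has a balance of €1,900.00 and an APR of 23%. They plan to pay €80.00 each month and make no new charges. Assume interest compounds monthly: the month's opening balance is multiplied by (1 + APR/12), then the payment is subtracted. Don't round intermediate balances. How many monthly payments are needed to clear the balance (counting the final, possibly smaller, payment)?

Monthly rate r = 23%/12 = 1.91667% = 0.0191667.
Recurrence: B ← B·(1+r) − €80.00.
Month 1: interest €36.42; balance after payment €1,856.42.
Month 2: interest €35.58; balance after payment €1,812.00.
Closed form: n = −ln(1 − rB₀/P)/ln(1+r) = −ln(0.54479)/ln(1.01917) ≈ 31.991, so the balance reaches zero during payment 32.

32 months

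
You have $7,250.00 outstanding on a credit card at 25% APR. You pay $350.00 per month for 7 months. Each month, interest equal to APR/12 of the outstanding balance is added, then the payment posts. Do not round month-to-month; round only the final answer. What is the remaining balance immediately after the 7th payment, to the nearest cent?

$5,767.16

Monthly rate r = 25%/12 = 2.08333% = 0.0208333.
Each month: B ← B·(1+r) − $350.00.
Month 1: interest $151.04; balance after payment $7,051.04.
Month 2: interest $146.90; balance after payment $6,847.94.
Month 3: interest $142.67; balance after payment $6,640.60.
Month 4: interest $138.35; balance after payment $6,428.95.
Month 5: interest $133.94; balance after payment $6,212.89.
Month 6: interest $129.44; balance after payment $5,992.32.
Month 7: interest $124.84; balance after payment $5,767.16.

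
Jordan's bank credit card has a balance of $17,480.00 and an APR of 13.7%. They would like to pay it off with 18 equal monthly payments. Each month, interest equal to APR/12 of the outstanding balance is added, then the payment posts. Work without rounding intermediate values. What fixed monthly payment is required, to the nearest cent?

$1,079.82

Monthly rate r = 13.7%/12 = 1.14167% = 0.0114167.
Level-payment amortization: P = B₀·r / (1 − (1+r)^(−n)) = 17480.00·0.0114167 / (1 − 1.01142^(−18)).
Denominator 1 − (1+r)^(−18) = 0.184811407.
P = 199.563 / 0.184811407 ≈ 1079.82.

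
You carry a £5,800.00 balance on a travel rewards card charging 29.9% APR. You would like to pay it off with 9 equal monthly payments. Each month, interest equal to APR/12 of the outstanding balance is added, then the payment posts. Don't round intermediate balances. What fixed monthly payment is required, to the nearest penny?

Monthly rate r = 29.9%/12 = 2.49167% = 0.0249167.
Level-payment amortization: P = B₀·r / (1 − (1+r)^(−n)) = 5800.00·0.0249167 / (1 − 1.02492^(−9)).
Denominator 1 − (1+r)^(−9) = 0.198685501.
P = 144.517 / 0.198685501 ≈ 727.36.

£727.36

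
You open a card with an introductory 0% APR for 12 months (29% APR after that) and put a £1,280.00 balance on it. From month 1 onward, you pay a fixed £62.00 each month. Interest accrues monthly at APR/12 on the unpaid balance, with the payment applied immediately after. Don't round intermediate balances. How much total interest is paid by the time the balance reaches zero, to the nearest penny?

Promo months 1–12 at r₀ = 0%/12 = 0; months 13+ at r₁ = 29%/12 = 0.0241667.
After month 12 (no interest yet): B = £1,280.00 − 12·£62.00 = £536.00.
Then at r₁ with £62.00/mo: n₂ = −ln(1 − r₁·B/P)/ln(1+r₁) ≈ 9.81 → 10 more payments.
Total paid = 21·£62.00 + £50.61 = £1,352.61; interest = £1,352.61 − £1,280.00 = £72.61.

£72.61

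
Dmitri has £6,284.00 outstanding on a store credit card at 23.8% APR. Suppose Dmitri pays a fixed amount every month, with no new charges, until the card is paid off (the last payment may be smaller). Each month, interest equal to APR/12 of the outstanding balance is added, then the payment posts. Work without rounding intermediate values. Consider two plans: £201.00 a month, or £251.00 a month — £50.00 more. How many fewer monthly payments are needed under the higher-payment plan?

Monthly rate r = 23.8%/12 = 1.98333% = 0.0198333.
At £201.00/mo: n = ⌈−ln(1 − rB₀/P)/ln(1+r)⌉ = 50 payments (last £55.95); total interest = total paid − £6,284.00 = £3,620.95.
At £251.00/mo: 35 payments (last £236.91); total interest £2,486.91.
Payments saved = 50 − 35 = 15.

15 fewer payments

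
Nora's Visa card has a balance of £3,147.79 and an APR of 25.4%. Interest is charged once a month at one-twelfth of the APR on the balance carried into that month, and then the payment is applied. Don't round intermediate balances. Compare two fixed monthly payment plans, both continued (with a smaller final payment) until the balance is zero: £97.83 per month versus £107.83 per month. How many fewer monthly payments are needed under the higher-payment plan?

9 fewer payments

Monthly rate r = 25.4%/12 = 2.11667% = 0.0211667.
At £97.83/mo: n = ⌈−ln(1 − rB₀/P)/ln(1+r)⌉ = 55 payments (last £54.83); total interest = total paid − £3,147.79 = £2,189.86.
At £107.83/mo: 46 payments (last £100.54); total interest £1,805.10.
Payments saved = 55 − 46 = 9.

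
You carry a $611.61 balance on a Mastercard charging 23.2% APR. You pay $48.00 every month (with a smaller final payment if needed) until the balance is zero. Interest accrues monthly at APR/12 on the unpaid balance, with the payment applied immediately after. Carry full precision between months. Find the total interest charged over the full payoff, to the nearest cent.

Monthly rate r = 23.2%/12 = 1.93333% = 0.0193333.
Payoff takes n = ⌈−ln(1 − rB₀/P)/ln(1+r)⌉ = ⌈14.769⌉ = 15 payments; the last is $37.02.
Total paid = 14·$48.00 + $37.02 = $709.02.
Total interest = total paid − principal = $709.02 − $611.61 = $97.41.

$97.41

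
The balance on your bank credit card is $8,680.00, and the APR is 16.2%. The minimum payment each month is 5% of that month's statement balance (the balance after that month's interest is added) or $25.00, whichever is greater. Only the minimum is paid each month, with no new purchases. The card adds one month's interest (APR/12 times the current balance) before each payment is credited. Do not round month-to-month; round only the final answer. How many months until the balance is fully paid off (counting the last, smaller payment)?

99 months

Monthly rate r = 16.2%/12 = 1.35% = 0.0135.
While 5% of the post-interest balance exceeds $25.00, each month B ← (B·(1+r))·(1 − 0.05), i.e. B shrinks by the factor (1+r)·0.95 = 0.96283.
This holds for months 1–76. Entering month 77 the balance is $487.66; 5% of the post-interest balance is now below $25.00, so the flat $25.00 minimum applies from here.
From month 77 a fixed $25.00 at rate r clears $487.66 in 23 more payments. Total: 76 + 23 = 99 months.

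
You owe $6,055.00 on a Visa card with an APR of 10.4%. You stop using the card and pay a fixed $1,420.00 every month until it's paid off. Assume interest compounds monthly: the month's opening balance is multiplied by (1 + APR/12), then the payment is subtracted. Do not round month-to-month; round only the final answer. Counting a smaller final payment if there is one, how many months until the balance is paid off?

Monthly rate r = 10.4%/12 = 0.866667% = 0.00866667.
Recurrence: B ← B·(1+r) − $1,420.00.
Month 1: interest $52.48; balance after payment $4,687.48.
Month 2: interest $40.62; balance after payment $3,308.10.
Month 3: interest $28.67; balance after payment $1,916.77.
Month 4: interest $16.61; balance after payment $513.38.
Month 5: interest $4.45; balance after payment $0.00.

5 payments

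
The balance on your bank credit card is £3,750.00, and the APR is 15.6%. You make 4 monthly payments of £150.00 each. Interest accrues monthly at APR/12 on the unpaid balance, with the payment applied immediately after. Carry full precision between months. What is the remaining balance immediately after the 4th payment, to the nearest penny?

Monthly rate r = 15.6%/12 = 1.3% = 0.013.
Each month: B ← B·(1+r) − £150.00.
Month 1: interest £48.75; balance after payment £3,648.75.
Month 2: interest £47.43; balance after payment £3,546.18.
Month 3: interest £46.10; balance after payment £3,442.28.
Month 4: interest £44.75; balance after payment £3,337.03.

£3,337.03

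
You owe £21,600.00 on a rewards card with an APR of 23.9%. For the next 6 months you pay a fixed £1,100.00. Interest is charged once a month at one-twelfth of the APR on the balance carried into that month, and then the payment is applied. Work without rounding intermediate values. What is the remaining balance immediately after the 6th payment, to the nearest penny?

Monthly rate r = 23.9%/12 = 1.99167% = 0.0199167.
Each month: B ← B·(1+r) − £1,100.00.
Month 1: interest £430.20; balance after payment £20,930.20.
Month 2: interest £416.86; balance after payment £20,247.06.
Month 3: interest £403.25; balance after payment £19,550.31.
Month 4: interest £389.38; balance after payment £18,839.69.
Month 5: interest £375.22; balance after payment £18,114.91.
Month 6: interest £360.79; balance after payment £17,375.70.

£17,375.70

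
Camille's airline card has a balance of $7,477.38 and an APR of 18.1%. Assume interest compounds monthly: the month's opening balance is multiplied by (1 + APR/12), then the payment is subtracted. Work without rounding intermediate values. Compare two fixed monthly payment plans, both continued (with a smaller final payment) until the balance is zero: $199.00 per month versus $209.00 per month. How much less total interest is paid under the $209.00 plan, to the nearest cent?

Monthly rate r = 18.1%/12 = 1.50833% = 0.0150833.
At $199.00/mo: n = ⌈−ln(1 − rB₀/P)/ln(1+r)⌉ = 56 payments (last $173.74); total interest = total paid − $7,477.38 = $3,641.36.
At $209.00/mo: 52 payments (last $170.98); total interest $3,352.60.
Interest saved = $3,641.36 − $3,352.60 = $288.76.

$288.76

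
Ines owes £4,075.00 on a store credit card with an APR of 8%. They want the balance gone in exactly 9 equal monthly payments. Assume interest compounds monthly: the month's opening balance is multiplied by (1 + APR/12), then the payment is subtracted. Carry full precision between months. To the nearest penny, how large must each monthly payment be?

Monthly rate r = 8%/12 = 0.666667% = 0.00666667.
Level-payment amortization: P = B₀·r / (1 − (1+r)^(−n)) = 4075.00·0.00666667 / (1 − 1.00667^(−9)).
Denominator 1 − (1+r)^(−9) = 0.0580479278.
P = 27.1667 / 0.0580479278 ≈ 468.00.

£468.00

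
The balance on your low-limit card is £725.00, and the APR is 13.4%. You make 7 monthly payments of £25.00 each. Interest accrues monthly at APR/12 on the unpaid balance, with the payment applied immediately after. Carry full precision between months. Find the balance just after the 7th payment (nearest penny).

£602.63

Monthly rate r = 13.4%/12 = 1.11667% = 0.0111667.
Each month: B ← B·(1+r) − £25.00.
Month 1: interest £8.10; balance after payment £708.10.
Month 2: interest £7.91; balance after payment £691.00.
Month 3: interest £7.72; balance after payment £673.72.
Month 4: interest £7.52; balance after payment £656.24.
Month 5: interest £7.33; balance after payment £638.57.
Month 6: interest £7.13; balance after payment £620.70.
Month 7: interest £6.93; balance after payment £602.63.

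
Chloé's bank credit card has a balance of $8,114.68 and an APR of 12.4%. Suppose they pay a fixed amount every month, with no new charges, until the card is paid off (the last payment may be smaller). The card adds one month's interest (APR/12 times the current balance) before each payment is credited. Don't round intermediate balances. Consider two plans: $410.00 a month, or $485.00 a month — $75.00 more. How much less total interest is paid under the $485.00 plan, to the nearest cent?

Monthly rate r = 12.4%/12 = 1.03333% = 0.0103333.
At $410.00/mo: n = ⌈−ln(1 − rB₀/P)/ln(1+r)⌉ = 23 payments (last $105.62); total interest = total paid − $8,114.68 = $1,010.94.
At $485.00/mo: 19 payments (last $225.76); total interest $841.08.
Interest saved = $1,010.94 − $841.08 = $169.86.

$169.86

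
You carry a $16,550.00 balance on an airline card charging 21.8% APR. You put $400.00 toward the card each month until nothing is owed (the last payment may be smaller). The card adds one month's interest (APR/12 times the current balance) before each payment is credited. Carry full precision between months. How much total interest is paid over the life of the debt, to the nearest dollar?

Monthly rate r = 21.8%/12 = 1.81667% = 0.0181667.
Payoff takes n = ⌈−ln(1 − rB₀/P)/ln(1+r)⌉ = ⌈77.368⌉ = 78 payments; the last is $147.93.
Total paid = 77·$400.00 + $147.93 = $30,947.93.
Total interest = total paid − principal = $30,947.93 − $16,550.00 = $14,397.93.

$14,398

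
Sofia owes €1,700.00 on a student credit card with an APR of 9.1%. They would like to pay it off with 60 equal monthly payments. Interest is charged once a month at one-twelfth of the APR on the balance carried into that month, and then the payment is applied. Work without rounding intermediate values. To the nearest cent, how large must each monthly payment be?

Monthly rate r = 9.1%/12 = 0.758333% = 0.00758333.
Level-payment amortization: P = B₀·r / (1 − (1+r)^(−n)) = 1700.00·0.00758333 / (1 − 1.00758^(−60)).
Denominator 1 − (1+r)^(−60) = 0.364462044.
P = 12.8917 / 0.364462044 ≈ 35.37.

€35.37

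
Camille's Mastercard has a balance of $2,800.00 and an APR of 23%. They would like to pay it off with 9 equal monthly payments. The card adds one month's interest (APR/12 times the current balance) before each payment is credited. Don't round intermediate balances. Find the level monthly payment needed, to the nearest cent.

Monthly rate r = 23%/12 = 1.91667% = 0.0191667.
Level-payment amortization: P = B₀·r / (1 − (1+r)^(−n)) = 2800.00·0.0191667 / (1 − 1.01917^(−9)).
Denominator 1 − (1+r)^(−9) = 0.157066913.
P = 53.6667 / 0.157066913 ≈ 341.68.

$341.68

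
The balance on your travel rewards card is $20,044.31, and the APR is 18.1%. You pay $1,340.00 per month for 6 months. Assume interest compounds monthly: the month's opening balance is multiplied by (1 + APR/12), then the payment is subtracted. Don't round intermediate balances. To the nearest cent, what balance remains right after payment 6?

Monthly rate r = 18.1%/12 = 1.50833% = 0.0150833.
Each month: B ← B·(1+r) − $1,340.00.
Month 1: interest $302.34; balance after payment $19,006.65.
Month 2: interest $286.68; balance after payment $17,953.33.
Month 3: interest $270.80; balance after payment $16,884.12.
Month 4: interest $254.67; balance after payment $15,798.79.
Month 5: interest $238.30; balance after payment $14,697.09.
Month 6: interest $221.68; balance after payment $13,578.77.

$13,578.77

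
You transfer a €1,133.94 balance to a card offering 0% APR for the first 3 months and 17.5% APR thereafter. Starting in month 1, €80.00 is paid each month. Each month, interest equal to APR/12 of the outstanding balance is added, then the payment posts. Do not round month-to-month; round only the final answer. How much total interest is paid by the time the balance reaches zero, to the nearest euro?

Promo months 1–3 at r₀ = 0%/12 = 0; months 4+ at r₁ = 17.5%/12 = 0.0145833.
After month 3 (no interest yet): B = €1,133.94 − 3·€80.00 = €893.94.
Then at r₁ with €80.00/mo: n₂ = −ln(1 − r₁·B/P)/ln(1+r₁) ≈ 12.29 → 13 more payments.
Total paid = 15·€80.00 + €23.02 = €1,223.02; interest = €1,223.02 − €1,133.94 = €89.08.

€89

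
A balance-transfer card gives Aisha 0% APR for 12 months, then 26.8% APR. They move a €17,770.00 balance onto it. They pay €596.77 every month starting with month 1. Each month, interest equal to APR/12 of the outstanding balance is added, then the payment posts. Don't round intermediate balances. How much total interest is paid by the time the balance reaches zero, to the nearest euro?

Promo months 1–12 at r₀ = 0%/12 = 0; months 13+ at r₁ = 26.8%/12 = 0.0223333.
After month 12 (no interest yet): B = €17,770.00 − 12·€596.77 = €10,608.76.
Then at r₁ with €596.77/mo: n₂ = −ln(1 − r₁·B/P)/ln(1+r₁) ≈ 22.90 → 23 more payments.
Total paid = 34·€596.77 + €539.38 = €20,829.56; interest = €20,829.56 − €17,770.00 = €3,059.56.

€3,060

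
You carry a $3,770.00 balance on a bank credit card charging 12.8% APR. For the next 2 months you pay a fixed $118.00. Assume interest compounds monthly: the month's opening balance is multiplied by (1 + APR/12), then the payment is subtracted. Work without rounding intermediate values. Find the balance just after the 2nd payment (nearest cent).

$3,613.60

Monthly rate r = 12.8%/12 = 1.06667% = 0.0106667.
Each month: B ← B·(1+r) − $118.00.
Month 1: interest $40.21; balance after payment $3,692.21.
Month 2: interest $39.38; balance after payment $3,613.60.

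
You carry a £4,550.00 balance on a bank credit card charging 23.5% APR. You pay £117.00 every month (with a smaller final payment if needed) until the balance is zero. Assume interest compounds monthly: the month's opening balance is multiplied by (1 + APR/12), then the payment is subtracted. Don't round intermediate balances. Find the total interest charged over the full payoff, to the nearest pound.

Monthly rate r = 23.5%/12 = 1.95833% = 0.0195833.
Payoff takes n = ⌈−ln(1 − rB₀/P)/ln(1+r)⌉ = ⌈73.925⌉ = 74 payments; the last is £108.25.
Total paid = 73·£117.00 + £108.25 = £8,649.25.
Total interest = total paid − principal = £8,649.25 − £4,550.00 = £4,099.25.

£4,099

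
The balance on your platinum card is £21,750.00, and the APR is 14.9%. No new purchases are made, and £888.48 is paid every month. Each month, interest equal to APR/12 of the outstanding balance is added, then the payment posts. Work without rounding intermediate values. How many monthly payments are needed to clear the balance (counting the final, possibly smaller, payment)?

30 payments

Monthly rate r = 14.9%/12 = 1.24167% = 0.0124167.
Recurrence: B ← B·(1+r) − £888.48.
Month 1: interest £270.06; balance after payment £21,131.58.
Month 2: interest £262.38; balance after payment £20,505.49.
Closed form: n = −ln(1 − rB₀/P)/ln(1+r) = −ln(0.69604)/ln(1.01242) ≈ 29.363, so the balance reaches zero during payment 30.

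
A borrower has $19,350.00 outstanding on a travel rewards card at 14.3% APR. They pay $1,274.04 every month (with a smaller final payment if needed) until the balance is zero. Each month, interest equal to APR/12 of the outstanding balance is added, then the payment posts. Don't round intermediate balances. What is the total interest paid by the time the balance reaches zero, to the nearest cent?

$2,123.80

Monthly rate r = 14.3%/12 = 1.19167% = 0.0119167.
Payoff takes n = ⌈−ln(1 − rB₀/P)/ln(1+r)⌉ = ⌈16.854⌉ = 17 payments; the last is $1,089.16.
Total paid = 16·$1,274.04 + $1,089.16 = $21,473.80.
Total interest = total paid − principal = $21,473.80 − $19,350.00 = $2,123.80.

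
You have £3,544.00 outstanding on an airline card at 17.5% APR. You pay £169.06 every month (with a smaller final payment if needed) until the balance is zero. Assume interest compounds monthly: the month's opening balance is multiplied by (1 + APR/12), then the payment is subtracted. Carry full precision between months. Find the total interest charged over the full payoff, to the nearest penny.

£716.74

Monthly rate r = 17.5%/12 = 1.45833% = 0.0145833.
Payoff takes n = ⌈−ln(1 − rB₀/P)/ln(1+r)⌉ = ⌈25.201⌉ = 26 payments; the last is £34.24.
Total paid = 25·£169.06 + £34.24 = £4,260.74.
Total interest = total paid − principal = £4,260.74 − £3,544.00 = £716.74.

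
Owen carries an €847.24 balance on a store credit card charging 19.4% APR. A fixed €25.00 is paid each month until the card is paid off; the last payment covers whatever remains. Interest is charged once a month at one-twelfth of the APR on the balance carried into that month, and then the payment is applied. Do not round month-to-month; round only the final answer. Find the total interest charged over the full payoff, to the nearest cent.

€390.25

Monthly rate r = 19.4%/12 = 1.61667% = 0.0161667.
Payoff takes n = ⌈−ln(1 − rB₀/P)/ln(1+r)⌉ = ⌈49.498⌉ = 50 payments; the last is €12.49.
Total paid = 49·€25.00 + €12.49 = €1,237.49.
Total interest = total paid − principal = €1,237.49 − €847.24 = €390.25.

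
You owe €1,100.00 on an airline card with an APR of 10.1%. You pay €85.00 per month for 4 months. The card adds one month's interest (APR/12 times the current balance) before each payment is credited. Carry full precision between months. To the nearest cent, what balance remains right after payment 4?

Monthly rate r = 10.1%/12 = 0.841667% = 0.00841667.
Each month: B ← B·(1+r) − €85.00.
Month 1: interest €9.26; balance after payment €1,024.26.
Month 2: interest €8.62; balance after payment €947.88.
Month 3: interest €7.98; balance after payment €870.86.
Month 4: interest €7.33; balance after payment €793.19.

€793.19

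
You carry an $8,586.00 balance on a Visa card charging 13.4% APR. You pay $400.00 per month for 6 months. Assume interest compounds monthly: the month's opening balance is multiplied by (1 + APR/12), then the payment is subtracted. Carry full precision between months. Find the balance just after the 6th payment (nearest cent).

$6,709.56

Monthly rate r = 13.4%/12 = 1.11667% = 0.0111667.
Each month: B ← B·(1+r) − $400.00.
Month 1: interest $95.88; balance after payment $8,281.88.
Month 2: interest $92.48; balance after payment $7,974.36.
Month 3: interest $89.05; balance after payment $7,663.40.
Month 4: interest $85.57; balance after payment $7,348.98.
Month 5: interest $82.06; balance after payment $7,031.04.
Month 6: interest $78.51; balance after payment $6,709.56.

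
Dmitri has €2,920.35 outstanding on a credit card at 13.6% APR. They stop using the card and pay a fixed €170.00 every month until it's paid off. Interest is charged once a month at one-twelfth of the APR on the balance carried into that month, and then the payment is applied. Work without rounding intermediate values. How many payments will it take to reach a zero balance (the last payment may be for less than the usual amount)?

20 months

Monthly rate r = 13.6%/12 = 1.13333% = 0.0113333.
Recurrence: B ← B·(1+r) − €170.00.
Month 1: interest €33.10; balance after payment €2,783.45.
Month 2: interest €31.55; balance after payment €2,644.99.
Closed form: n = −ln(1 − rB₀/P)/ln(1+r) = −ln(0.80531)/ln(1.01133) ≈ 19.213, so the balance reaches zero during payment 20.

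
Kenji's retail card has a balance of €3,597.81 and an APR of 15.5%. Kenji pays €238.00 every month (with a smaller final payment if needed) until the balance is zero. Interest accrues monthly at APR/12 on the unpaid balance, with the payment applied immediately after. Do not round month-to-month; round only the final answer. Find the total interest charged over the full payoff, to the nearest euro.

Monthly rate r = 15.5%/12 = 1.29167% = 0.0129167.
Payoff takes n = ⌈−ln(1 − rB₀/P)/ln(1+r)⌉ = ⌈16.927⌉ = 17 payments; the last is €220.63.
Total paid = 16·€238.00 + €220.63 = €4,028.63.
Total interest = total paid − principal = €4,028.63 − €3,597.81 = €430.82.

€431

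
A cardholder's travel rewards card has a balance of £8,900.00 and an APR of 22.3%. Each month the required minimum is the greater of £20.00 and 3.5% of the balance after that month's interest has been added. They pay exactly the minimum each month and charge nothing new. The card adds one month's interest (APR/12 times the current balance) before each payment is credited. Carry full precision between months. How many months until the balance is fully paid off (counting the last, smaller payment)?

Monthly rate r = 22.3%/12 = 1.85833% = 0.0185833.
While 3.5% of the post-interest balance exceeds £20.00, each month B ← (B·(1+r))·(1 − 0.035), i.e. B shrinks by the factor (1+r)·0.965 = 0.98293.
This holds for months 1–161. Entering month 162 the balance is £556.85; 3.5% of the post-interest balance is now below £20.00, so the flat £20.00 minimum applies from here.
From month 162 a fixed £20.00 at rate r clears £556.85 in 40 more payments. Total: 161 + 40 = 201 months.

201 months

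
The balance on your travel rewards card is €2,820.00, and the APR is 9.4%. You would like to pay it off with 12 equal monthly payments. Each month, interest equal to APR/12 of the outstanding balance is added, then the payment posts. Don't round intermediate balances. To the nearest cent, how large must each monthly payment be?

€247.14

Monthly rate r = 9.4%/12 = 0.783333% = 0.00783333.
Level-payment amortization: P = B₀·r / (1 − (1+r)^(−n)) = 2820.00·0.00783333 / (1 − 1.00783^(−12)).
Denominator 1 − (1+r)^(−12) = 0.0893837809.
P = 22.09 / 0.0893837809 ≈ 247.14.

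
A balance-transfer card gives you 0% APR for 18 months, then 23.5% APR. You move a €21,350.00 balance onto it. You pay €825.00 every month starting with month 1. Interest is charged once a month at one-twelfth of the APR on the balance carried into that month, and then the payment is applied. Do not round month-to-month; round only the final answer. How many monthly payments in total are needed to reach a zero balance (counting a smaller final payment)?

Promo months 1–18 at r₀ = 0%/12 = 0; months 19+ at r₁ = 23.5%/12 = 0.0195833.
After month 18 (no interest yet): B = €21,350.00 − 18·€825.00 = €6,500.00.
Then at r₁ with €825.00/mo: n₂ = −ln(1 − r₁·B/P)/ln(1+r₁) ≈ 8.64 → 9 more payments.

27 payments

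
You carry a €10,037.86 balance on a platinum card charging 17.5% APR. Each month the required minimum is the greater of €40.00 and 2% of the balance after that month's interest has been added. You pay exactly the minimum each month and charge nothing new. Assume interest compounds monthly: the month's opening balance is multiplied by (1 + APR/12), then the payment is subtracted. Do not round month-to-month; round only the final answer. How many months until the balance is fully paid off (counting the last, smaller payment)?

372 months

Monthly rate r = 17.5%/12 = 1.45833% = 0.0145833.
While 2% of the post-interest balance exceeds €40.00, each month B ← (B·(1+r))·(1 − 0.02), i.e. B shrinks by the factor (1+r)·0.98 = 0.99429.
This holds for months 1–285. Entering month 286 the balance is €1,963.69; 2% of the post-interest balance is now below €40.00, so the flat €40.00 minimum applies from here.
From month 286 a fixed €40.00 at rate r clears €1,963.69 in 87 more payments. Total: 285 + 87 = 372 months.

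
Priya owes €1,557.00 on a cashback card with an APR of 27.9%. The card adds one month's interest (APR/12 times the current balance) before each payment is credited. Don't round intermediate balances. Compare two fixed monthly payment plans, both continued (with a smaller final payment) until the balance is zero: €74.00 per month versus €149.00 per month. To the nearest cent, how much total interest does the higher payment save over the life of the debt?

Monthly rate r = 27.9%/12 = 2.325% = 0.02325.
At €74.00/mo: n = ⌈−ln(1 − rB₀/P)/ln(1+r)⌉ = 30 payments (last €16.99); total interest = total paid − €1,557.00 = €605.99.
At €149.00/mo: 13 payments (last €16.54); total interest €247.54.
Interest saved = €605.99 − €247.54 = €358.45.

€358.45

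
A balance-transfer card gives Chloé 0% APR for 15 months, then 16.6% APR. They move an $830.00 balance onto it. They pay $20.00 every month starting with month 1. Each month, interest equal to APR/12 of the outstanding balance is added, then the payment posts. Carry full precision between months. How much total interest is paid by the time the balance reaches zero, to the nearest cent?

$134.76

Promo months 1–15 at r₀ = 0%/12 = 0; months 16+ at r₁ = 16.6%/12 = 0.0138333.
After month 15 (no interest yet): B = $830.00 − 15·$20.00 = $530.00.
Then at r₁ with $20.00/mo: n₂ = −ln(1 − r₁·B/P)/ln(1+r₁) ≈ 33.24 → 34 more payments.
Total paid = 48·$20.00 + $4.76 = $964.76; interest = $964.76 − $830.00 = $134.76.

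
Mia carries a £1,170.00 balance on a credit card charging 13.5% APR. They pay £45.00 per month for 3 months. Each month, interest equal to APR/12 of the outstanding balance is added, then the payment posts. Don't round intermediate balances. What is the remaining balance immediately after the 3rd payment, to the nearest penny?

Monthly rate r = 13.5%/12 = 1.125% = 0.01125.
Each month: B ← B·(1+r) − £45.00.
Month 1: interest £13.16; balance after payment £1,138.16.
Month 2: interest £12.80; balance after payment £1,105.97.
Month 3: interest £12.44; balance after payment £1,073.41.

£1,073.41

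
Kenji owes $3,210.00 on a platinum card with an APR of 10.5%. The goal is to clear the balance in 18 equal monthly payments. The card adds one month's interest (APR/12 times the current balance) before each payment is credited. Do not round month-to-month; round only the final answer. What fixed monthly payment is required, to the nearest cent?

Monthly rate r = 10.5%/12 = 0.875% = 0.00875.
Level-payment amortization: P = B₀·r / (1 − (1+r)^(−n)) = 3210.00·0.00875 / (1 − 1.00875^(−18)).
Denominator 1 − (1+r)^(−18) = 0.145137747.
P = 28.0875 / 0.145137747 ≈ 193.52.

$193.52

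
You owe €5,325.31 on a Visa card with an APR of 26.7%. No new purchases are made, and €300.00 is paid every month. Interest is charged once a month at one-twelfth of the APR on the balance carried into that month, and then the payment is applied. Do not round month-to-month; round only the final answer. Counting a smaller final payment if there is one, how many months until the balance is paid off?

23 payments

Monthly rate r = 26.7%/12 = 2.225% = 0.02225.
Recurrence: B ← B·(1+r) − €300.00.
Month 1: interest €118.49; balance after payment €5,143.80.
Month 2: interest €114.45; balance after payment €4,958.25.
Closed form: n = −ln(1 − rB₀/P)/ln(1+r) = −ln(0.60504)/ln(1.02225) ≈ 22.833, so the balance reaches zero during payment 23.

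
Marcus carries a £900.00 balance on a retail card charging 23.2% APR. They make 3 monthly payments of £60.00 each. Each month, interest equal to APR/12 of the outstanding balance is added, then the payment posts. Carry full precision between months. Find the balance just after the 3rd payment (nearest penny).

£769.71

Monthly rate r = 23.2%/12 = 1.93333% = 0.0193333.
Each month: B ← B·(1+r) − £60.00.
Month 1: interest £17.40; balance after payment £857.40.
Month 2: interest £16.58; balance after payment £813.98.
Month 3: interest £15.74; balance after payment £769.71.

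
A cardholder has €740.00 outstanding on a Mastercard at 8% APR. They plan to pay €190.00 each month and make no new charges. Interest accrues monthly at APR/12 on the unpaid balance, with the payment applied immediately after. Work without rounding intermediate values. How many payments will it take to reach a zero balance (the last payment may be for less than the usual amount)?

4 months

Monthly rate r = 8%/12 = 0.666667% = 0.00666667.
Recurrence: B ← B·(1+r) − €190.00.
Month 1: interest €4.93; balance after payment €554.93.
Month 2: interest €3.70; balance after payment €368.63.
Month 3: interest €2.46; balance after payment €181.09.
Month 4: interest €1.21; balance after payment €0.00.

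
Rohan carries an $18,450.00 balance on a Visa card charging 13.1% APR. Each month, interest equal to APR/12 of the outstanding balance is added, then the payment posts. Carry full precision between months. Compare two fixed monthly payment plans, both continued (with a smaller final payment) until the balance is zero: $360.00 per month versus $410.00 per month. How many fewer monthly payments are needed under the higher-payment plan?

13 fewer payments

Monthly rate r = 13.1%/12 = 1.09167% = 0.0109167.
At $360.00/mo: n = ⌈−ln(1 − rB₀/P)/ln(1+r)⌉ = 76 payments (last $182.33); total interest = total paid − $18,450.00 = $8,732.33.
At $410.00/mo: 63 payments (last $99.83); total interest $7,069.83.
Payments saved = 76 − 63 = 13.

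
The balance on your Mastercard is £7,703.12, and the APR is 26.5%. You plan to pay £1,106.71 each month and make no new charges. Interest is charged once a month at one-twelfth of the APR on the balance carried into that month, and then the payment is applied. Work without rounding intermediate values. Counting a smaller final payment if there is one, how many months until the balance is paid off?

8 payments

Monthly rate r = 26.5%/12 = 2.20833% = 0.0220833.
Recurrence: B ← B·(1+r) − £1,106.71.
Month 1: interest £170.11; balance after payment £6,766.52.
Month 2: interest £149.43; balance after payment £5,809.24.
Closed form: n = −ln(1 − rB₀/P)/ln(1+r) = −ln(0.84629)/ln(1.02208) ≈ 7.640, so the balance reaches zero during payment 8.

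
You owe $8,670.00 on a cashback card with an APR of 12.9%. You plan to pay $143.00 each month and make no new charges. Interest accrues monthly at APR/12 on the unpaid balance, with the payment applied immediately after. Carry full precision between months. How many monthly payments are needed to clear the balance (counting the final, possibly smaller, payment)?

99 payments

Monthly rate r = 12.9%/12 = 1.075% = 0.01075.
Recurrence: B ← B·(1+r) − $143.00.
Month 1: interest $93.20; balance after payment $8,620.20.
Month 2: interest $92.67; balance after payment $8,569.87.
Closed form: n = −ln(1 − rB₀/P)/ln(1+r) = −ln(0.34823)/ln(1.01075) ≈ 98.655, so the balance reaches zero during payment 99.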